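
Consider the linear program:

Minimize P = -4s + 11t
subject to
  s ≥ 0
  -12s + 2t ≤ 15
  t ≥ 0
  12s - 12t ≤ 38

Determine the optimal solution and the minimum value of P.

s = 19/6, t = 0, minimum P = -38/3

Corner points and P = -4s + 11t:
  (0, 15/2) → P = 165/2
  (0, 0) → P = 0
  (19/6, 0) → P = -38/3
The feasible region is unbounded (it extends along (1, 1), (1, 6)), but P strictly increases along every unbounded feasible direction, so there is no improving ray and the minimum is attained at a vertex.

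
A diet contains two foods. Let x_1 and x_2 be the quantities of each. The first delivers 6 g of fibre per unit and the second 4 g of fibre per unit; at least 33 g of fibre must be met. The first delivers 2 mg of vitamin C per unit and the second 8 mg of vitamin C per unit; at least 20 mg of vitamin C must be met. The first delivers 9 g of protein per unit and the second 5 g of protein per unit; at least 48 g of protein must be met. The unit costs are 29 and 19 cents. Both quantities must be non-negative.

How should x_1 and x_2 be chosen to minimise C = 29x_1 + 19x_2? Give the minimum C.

Feasible corners and C = 29x_1 + 19x_2:
  (0, 48/5) → C = 912/5
  (10, 0) → C = 290
  (23/5, 27/20) → C = 3181/20
  (9/2, 3/2) → C = 159
The feasible region is unbounded (it extends along (0, 1), (1, 0)), but C strictly increases along every unbounded feasible direction, so there is no improving ray and the minimum is attained at a vertex.

The binding constraints are 6x_1 + 4x_2 = 33 and 9x_1 + 5x_2 = 48.
Solving simultaneously gives x_1 = 9/2, x_2 = 3/2.

x_1 = 9/2, x_2 = 3/2, minimum C = 159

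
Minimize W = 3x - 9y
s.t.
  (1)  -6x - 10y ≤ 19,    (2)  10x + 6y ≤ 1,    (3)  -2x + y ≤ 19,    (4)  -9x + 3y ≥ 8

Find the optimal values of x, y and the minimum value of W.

x = -113/22, y = 96/11, minimum W = -2067/22

Extreme points and W = 3x - 9y:
  (-209/26, 38/13) → W = -1311/26
  (-137/108, -41/36) → W = 58/9
  (-113/22, 96/11) → W = -2067/22
  (-15/28, 89/84) → W = -78/7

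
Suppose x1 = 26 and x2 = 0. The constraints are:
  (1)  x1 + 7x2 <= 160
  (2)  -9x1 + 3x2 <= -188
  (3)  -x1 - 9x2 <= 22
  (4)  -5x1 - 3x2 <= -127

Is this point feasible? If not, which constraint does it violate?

feasible

(1): 26 ≤ 160 ✓
(2): -234 ≤ -188 ✓
(3): -26 ≤ 22 ✓
(4): -130 ≤ -127 ✓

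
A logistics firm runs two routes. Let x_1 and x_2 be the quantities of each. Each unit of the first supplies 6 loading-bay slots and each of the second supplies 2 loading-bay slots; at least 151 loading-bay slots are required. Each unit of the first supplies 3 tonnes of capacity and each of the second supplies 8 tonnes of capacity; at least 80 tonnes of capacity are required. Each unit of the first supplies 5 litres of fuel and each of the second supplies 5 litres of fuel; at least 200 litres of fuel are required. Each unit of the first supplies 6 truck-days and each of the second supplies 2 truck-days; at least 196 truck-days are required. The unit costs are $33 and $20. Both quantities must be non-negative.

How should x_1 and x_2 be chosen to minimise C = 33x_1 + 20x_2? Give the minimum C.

x_1 = 29, x_2 = 11, minimum C = 1177

Extreme points and C = 33x_1 + 20x_2:
  (0, 98) → C = 1960
  (40, 0) → C = 1320
  (29, 11) → C = 1177
The feasible region is unbounded (it extends along (0, 1), (1, 0)), but C strictly increases along every unbounded feasible direction, so there is no improving ray and the minimum is attained at a vertex.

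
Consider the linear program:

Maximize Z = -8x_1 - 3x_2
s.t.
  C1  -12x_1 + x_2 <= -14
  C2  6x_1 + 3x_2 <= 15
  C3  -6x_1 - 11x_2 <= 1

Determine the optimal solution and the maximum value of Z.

x_1 = 51/46, x_2 = -16/23, maximum Z = -156/23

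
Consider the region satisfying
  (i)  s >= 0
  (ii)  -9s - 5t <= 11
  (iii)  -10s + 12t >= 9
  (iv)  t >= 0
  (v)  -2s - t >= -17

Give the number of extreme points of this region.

3

Pairwise boundary intersections that survive every other constraint:
  (0, 3/4)
  (0, 17)
  (195/34, 94/17)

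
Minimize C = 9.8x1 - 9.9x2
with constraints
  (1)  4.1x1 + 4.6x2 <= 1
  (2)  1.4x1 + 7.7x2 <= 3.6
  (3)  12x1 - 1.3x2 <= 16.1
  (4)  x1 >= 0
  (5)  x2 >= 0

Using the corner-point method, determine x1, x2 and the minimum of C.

x1 = 0, x2 = 5/23, minimum C = -99/46

Corner points and C = 9.8x1 - 9.9x2:
  (0, 5/23) → C = -99/46
  (10/41, 0) → C = 98/41
  (0, 0) → C = 0

At the optimal vertex, 4.1x1 + 4.6x2 = 1 and x1 = 0.
Solving simultaneously gives x1 = 0, x2 = 5/23.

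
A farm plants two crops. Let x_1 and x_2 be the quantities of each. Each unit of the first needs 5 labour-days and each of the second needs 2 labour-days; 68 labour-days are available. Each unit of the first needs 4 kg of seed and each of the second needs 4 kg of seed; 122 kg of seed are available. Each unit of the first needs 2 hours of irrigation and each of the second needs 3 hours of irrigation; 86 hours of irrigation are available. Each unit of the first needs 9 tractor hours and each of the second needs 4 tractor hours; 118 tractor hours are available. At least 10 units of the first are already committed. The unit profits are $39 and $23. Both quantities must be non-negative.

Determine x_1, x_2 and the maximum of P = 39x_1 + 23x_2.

Vertices and P = 39x_1 + 23x_2:
  (118/9, 0) → P = 1534/3
  (10, 0) → P = 390
  (10, 7) → P = 551

The binding constraints are 9x_1 + 4x_2 = 118 and x_1 = 10.
Solving simultaneously gives x_1 = 10, x_2 = 7.

x_1 = 10, x_2 = 7, maximum P = 551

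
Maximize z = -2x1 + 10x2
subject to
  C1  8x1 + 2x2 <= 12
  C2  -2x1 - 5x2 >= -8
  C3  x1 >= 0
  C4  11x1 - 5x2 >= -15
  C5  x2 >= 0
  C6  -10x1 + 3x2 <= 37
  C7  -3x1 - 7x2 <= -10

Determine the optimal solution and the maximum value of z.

Corner points and z = -2x1 + 10x2:
  (11/9, 10/9) → z = 26/3
  (32/25, 22/25) → z = 156/25
  (0, 8/5) → z = 16
  (0, 10/7) → z = 100/7

The binding constraints are -2x1 - 5x2 = -8 and x1 = 0.
Solving simultaneously gives x1 = 0, x2 = 8/5.

x1 = 0, x2 = 8/5, maximum z = 16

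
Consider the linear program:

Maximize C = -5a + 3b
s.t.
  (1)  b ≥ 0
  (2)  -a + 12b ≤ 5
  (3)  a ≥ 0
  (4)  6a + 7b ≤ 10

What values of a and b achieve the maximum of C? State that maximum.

Extreme points and C = -5a + 3b:
  (0, 0) → C = 0
  (5/3, 0) → C = -25/3
  (0, 5/12) → C = 5/4
  (85/79, 40/79) → C = -305/79

The optimum lies where -a + 12b = 5 and a = 0.
Solving simultaneously gives a = 0, b = 5/12.

a = 0, b = 5/12, maximum C = 5/4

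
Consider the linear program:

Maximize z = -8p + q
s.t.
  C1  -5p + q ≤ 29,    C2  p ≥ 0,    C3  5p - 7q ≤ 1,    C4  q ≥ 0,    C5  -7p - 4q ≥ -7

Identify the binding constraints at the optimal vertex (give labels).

C2 and C5

Feasible corners and z = -8p + q:
  (0, 0) → z = 0
  (0, 7/4) → z = 7/4
  (1/5, 0) → z = -8/5
  (53/69, 28/69) → z = -132/23

The maximum is at (0, 7/4). Substituting into each constraint, equality holds for C2 and C5; the remaining constraints have slack.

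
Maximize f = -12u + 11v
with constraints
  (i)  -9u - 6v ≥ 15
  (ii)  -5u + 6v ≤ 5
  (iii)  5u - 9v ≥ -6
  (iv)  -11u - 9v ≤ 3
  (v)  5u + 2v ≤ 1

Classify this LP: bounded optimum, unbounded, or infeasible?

infeasible

The boundaries -9u - 6v = 15 and -5u + 6v = 5 meet at (-10/7, -5/14), but that point violates -11u - 9v ≤ 3. Every candidate vertex is excluded by some other constraint, so the feasible region is empty.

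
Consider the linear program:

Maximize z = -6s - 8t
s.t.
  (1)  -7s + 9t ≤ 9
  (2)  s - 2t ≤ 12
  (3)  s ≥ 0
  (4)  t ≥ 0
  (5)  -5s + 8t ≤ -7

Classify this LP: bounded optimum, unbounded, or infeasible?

Corner points and z = -6s - 8t:
  (12, 0) → z = -72
  (7/5, 0) → z = -42/5
The feasible region has finitely many vertices and no improving ray; the maximum is -42/5 at (7/5, 0).

bounded optimum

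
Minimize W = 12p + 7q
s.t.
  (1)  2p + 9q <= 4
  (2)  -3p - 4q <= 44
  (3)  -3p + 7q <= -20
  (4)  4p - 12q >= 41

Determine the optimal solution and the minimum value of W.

Extreme points and W = 12p + 7q:
  (139/20, -11/10) → W = 757/10
  (-76/11, -64/11) → W = -1360/11
  (-47/8, -43/8) → W = -865/8
The feasible region is unbounded (it extends along (4, -3), (9, -2)), but W strictly increases along every unbounded feasible direction, so there is no improving ray and the minimum is attained at a vertex.

The optimum lies where -3p - 4q = 44 and -3p + 7q = -20.
Solving simultaneously gives p = -76/11, q = -64/11.

p = -76/11, q = -64/11, minimum W = -1360/11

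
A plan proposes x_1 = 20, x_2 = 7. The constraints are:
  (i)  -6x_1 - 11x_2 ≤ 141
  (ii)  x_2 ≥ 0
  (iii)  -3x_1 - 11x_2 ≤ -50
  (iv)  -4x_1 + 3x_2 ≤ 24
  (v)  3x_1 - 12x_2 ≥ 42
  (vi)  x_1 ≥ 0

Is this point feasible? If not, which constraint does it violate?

Constraint (v): 3x_1 - 12x_2 = -24, which is not ≥ 42. All other constraints are satisfied.

not feasible — violates (v)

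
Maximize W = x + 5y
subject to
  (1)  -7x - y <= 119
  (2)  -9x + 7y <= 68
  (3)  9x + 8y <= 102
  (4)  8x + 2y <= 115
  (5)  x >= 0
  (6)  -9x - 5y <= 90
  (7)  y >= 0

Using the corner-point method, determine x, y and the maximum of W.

Vertices and W = x + 5y:
  (34/27, 34/3) → W = 1564/27
  (0, 68/7) → W = 340/7
  (34/3, 0) → W = 34/3
  (0, 0) → W = 0

The optimum lies where -9x + 7y = 68 and 9x + 8y = 102.
Solving simultaneously gives x = 34/27, y = 34/3.

x = 34/27, y = 34/3, maximum W = 1564/27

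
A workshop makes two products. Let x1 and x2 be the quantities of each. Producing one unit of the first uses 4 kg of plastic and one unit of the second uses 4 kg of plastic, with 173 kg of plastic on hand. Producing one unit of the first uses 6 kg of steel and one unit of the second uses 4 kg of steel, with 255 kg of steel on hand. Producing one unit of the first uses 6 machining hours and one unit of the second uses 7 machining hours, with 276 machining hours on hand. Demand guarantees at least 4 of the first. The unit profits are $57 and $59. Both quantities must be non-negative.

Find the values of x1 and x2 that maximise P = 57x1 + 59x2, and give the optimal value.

x1 = 107/4, x2 = 33/2, maximum P = 9993/4

Corner points and P = 57x1 + 59x2:
  (85/2, 0) → P = 4845/2
  (4, 0) → P = 228
  (41, 9/4) → P = 9879/4
  (107/4, 33/2) → P = 9993/4
  (4, 36) → P = 2352

At the optimal vertex, 4x1 + 4x2 = 173 and 6x1 + 7x2 = 276.
Solving simultaneously gives x1 = 107/4, x2 = 33/2.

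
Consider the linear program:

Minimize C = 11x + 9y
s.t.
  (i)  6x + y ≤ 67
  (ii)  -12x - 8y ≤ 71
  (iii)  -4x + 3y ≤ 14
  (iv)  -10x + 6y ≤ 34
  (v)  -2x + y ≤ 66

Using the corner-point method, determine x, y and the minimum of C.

x = 607/36, y = -205/6, minimum C = -4393/36

Feasible corners and C = 11x + 9y:
  (607/36, -205/6) → C = -4393/36
  (17/2, 16) → C = 475/2
  (-349/76, -151/76) → C = -2599/38
  (-3, 2/3) → C = -27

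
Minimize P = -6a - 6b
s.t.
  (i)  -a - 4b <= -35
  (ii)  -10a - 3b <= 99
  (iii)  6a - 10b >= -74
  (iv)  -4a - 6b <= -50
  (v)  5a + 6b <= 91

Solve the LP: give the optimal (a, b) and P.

a = 11, b = 6, minimum P = -102

Vertices and P = -6a - 6b:
  (27/17, 142/17) → P = -1014/17
  (11, 6) → P = -102
  (233/43, 458/43) → P = -4146/43

The optimum lies where -a - 4b = -35 and 5a + 6b = 91.
Solving simultaneously gives a = 11, b = 6.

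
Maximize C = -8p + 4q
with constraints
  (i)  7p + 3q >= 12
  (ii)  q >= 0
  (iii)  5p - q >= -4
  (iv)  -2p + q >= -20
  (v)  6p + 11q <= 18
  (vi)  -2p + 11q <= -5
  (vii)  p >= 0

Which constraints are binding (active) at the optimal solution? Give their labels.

(ii) and (vi)

Extreme points and C = -8p + 4q:
  (3, 0) → C = -24
  (5/2, 0) → C = -20
  (23/8, 3/44) → C = -250/11

The maximum is at (5/2, 0). Substituting into each constraint, equality holds for (ii) and (vi); the remaining constraints have slack.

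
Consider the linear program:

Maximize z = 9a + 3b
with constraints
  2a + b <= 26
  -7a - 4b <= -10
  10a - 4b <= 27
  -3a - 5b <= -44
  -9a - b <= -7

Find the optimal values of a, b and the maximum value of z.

a = 131/18, b = 103/9, maximum z = 599/6

The optimum lies where 2a + b = 26 and 10a - 4b = 27.
Solving simultaneously gives a = 131/18, b = 103/9.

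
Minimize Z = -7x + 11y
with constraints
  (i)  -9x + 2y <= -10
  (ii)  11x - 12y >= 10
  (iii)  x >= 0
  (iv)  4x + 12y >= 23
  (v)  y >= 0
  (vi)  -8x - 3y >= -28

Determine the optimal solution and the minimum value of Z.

Vertices and Z = -7x + 11y:
  (11/5, 71/60) → Z = -143/60
  (122/43, 76/43) → Z = -18/43
  (89/28, 6/7) → Z = -359/28

The optimum lies where 4x + 12y = 23 and -8x - 3y = -28.
Solving simultaneously gives x = 89/28, y = 6/7.

x = 89/28, y = 6/7, minimum Z = -359/28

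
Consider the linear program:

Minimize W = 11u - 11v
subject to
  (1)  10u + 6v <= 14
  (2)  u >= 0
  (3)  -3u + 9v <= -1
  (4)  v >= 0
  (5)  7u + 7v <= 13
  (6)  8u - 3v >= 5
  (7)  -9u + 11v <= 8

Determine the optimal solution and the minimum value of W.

u = 2/3, v = 1/9, minimum W = 55/9

Corner points and W = 11u - 11v:
  (11/9, 8/27) → W = 275/27
  (7/5, 0) → W = 77/5
  (2/3, 1/9) → W = 55/9
  (5/8, 0) → W = 55/8

At the optimal vertex, -3u + 9v = -1 and 8u - 3v = 5.
Solving simultaneously gives u = 2/3, v = 1/9.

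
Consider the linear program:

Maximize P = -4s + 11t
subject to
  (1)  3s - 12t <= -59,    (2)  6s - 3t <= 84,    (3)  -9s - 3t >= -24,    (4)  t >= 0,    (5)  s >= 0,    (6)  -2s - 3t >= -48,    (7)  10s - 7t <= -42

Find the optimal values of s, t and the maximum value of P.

s = 0, t = 8, maximum P = 88

Vertices and P = -4s + 11t:
  (0, 8) → P = 88
  (14/31, 206/31) → P = 2210/31
  (0, 6) → P = 66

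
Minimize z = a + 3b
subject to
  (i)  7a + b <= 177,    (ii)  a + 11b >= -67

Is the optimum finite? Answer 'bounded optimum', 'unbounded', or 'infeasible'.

From the feasible point (53/2, -17/2), moving in the direction (-11, 1) keeps every constraint satisfied while z decreases without bound.

unbounded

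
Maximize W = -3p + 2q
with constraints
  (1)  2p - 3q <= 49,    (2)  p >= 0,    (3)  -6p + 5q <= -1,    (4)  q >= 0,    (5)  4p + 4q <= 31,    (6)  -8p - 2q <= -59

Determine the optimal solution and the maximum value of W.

The optimum lies where 4p + 4q = 31 and -8p - 2q = -59.
Solving simultaneously gives p = 29/4, q = 1/2.

p = 29/4, q = 1/2, maximum W = -83/4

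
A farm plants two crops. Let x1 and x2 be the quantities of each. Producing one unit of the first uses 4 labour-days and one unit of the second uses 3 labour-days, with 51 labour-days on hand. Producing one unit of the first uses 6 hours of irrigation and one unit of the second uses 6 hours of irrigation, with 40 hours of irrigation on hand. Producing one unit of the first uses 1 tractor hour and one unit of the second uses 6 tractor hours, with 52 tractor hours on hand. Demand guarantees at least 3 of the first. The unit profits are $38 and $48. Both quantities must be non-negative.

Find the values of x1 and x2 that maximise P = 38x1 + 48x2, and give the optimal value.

x1 = 3, x2 = 11/3, maximum P = 290

Corner points and P = 38x1 + 48x2:
  (20/3, 0) → P = 760/3
  (3, 0) → P = 114
  (3, 11/3) → P = 290

The optimum lies where 6x1 + 6x2 = 40 and x1 = 3.
Solving simultaneously gives x1 = 3, x2 = 11/3.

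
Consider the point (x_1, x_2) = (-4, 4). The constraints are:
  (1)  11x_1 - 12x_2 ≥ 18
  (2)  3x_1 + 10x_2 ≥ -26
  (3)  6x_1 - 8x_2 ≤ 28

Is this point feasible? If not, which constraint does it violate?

not feasible — violates (1)

Constraint (1): 11x_1 - 12x_2 = -92, which is not ≥ 18. All other constraints are satisfied.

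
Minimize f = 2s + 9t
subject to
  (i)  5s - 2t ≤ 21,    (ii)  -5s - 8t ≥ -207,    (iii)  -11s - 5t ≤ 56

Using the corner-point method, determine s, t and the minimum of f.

s = -7/47, t = -511/47, minimum f = -4613/47

Extreme points and f = 2s + 9t:
  (291/25, 93/5) → f = 4767/25
  (-7/47, -511/47) → f = -4613/47
  (-1483/63, 2557/63) → f = 20047/63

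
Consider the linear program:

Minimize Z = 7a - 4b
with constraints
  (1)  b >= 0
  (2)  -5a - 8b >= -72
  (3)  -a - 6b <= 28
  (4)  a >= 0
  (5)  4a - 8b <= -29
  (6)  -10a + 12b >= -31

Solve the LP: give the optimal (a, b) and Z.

a = 0, b = 9, minimum Z = -36

The optimum lies where -5a - 8b = -72 and a = 0.
Solving simultaneously gives a = 0, b = 9.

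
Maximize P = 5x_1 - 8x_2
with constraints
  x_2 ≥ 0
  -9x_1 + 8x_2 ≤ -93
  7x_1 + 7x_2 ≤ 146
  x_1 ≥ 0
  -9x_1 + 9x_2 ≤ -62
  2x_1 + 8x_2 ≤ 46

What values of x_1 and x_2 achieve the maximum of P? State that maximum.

x_1 = 146/7, x_2 = 0, maximum P = 730/7

Corner points and P = 5x_1 - 8x_2:
  (31/3, 0) → P = 155/3
  (146/7, 0) → P = 730/7
  (139/11, 57/22) → P = 467/11
  (141/7, 5/7) → P = 95

The optimum lies where x_2 = 0 and 7x_1 + 7x_2 = 146.
Solving simultaneously gives x_1 = 146/7, x_2 = 0.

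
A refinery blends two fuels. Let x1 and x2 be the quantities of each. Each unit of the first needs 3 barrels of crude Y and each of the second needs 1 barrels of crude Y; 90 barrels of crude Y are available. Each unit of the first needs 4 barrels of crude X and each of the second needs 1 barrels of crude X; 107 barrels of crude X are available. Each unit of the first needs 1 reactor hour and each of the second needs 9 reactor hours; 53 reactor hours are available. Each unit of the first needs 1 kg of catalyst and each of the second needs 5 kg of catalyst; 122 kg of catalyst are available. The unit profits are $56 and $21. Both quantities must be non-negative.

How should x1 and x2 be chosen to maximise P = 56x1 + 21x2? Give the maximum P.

x1 = 26, x2 = 3, maximum P = 1519

Feasible corners and P = 56x1 + 21x2:
  (0, 0) → P = 0
  (0, 53/9) → P = 371/3
  (107/4, 0) → P = 1498
  (26, 3) → P = 1519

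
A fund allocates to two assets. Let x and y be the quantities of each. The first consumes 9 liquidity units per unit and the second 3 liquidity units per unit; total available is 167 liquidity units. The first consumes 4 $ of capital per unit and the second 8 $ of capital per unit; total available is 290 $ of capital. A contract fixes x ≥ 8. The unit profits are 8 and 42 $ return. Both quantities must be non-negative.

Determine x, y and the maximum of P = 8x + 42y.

Corner points and P = 8x + 42y:
  (167/9, 0) → P = 1336/9
  (8, 0) → P = 64
  (8, 95/3) → P = 1394

At the optimal vertex, 9x + 3y = 167 and x = 8.
Solving simultaneously gives x = 8, y = 95/3.

x = 8, y = 95/3, maximum P = 1394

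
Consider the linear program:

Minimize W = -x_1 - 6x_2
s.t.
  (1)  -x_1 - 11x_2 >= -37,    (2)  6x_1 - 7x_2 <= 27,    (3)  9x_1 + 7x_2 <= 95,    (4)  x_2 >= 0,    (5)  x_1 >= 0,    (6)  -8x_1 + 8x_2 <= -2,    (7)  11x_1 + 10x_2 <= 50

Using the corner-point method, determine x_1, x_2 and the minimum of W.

x_1 = 5/2, x_2 = 9/4, minimum W = -16

The optimum lies where -8x_1 + 8x_2 = -2 and 11x_1 + 10x_2 = 50.
Solving simultaneously gives x_1 = 5/2, x_2 = 9/4.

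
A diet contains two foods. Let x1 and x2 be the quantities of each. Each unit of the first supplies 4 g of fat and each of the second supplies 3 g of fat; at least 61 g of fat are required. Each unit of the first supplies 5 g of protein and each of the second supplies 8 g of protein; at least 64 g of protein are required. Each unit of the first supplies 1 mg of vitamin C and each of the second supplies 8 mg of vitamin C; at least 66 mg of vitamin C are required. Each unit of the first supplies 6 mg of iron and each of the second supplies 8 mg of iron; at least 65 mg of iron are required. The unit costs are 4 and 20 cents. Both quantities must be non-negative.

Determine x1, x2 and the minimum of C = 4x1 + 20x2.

Feasible corners and C = 4x1 + 20x2:
  (0, 61/3) → C = 1220/3
  (66, 0) → C = 264
  (10, 7) → C = 180
The feasible region is unbounded (it extends along (0, 1), (1, 0)), but C strictly increases along every unbounded feasible direction, so there is no improving ray and the minimum is attained at a vertex.

The binding constraints are 4x1 + 3x2 = 61 and x1 + 8x2 = 66.
Solving simultaneously gives x1 = 10, x2 = 7.

x1 = 10, x2 = 7, minimum C = 180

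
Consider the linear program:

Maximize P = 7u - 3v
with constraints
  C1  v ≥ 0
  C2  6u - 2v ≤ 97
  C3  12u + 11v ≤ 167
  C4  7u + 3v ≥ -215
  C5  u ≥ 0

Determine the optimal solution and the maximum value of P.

Feasible corners and P = 7u - 3v:
  (167/12, 0) → P = 1169/12
  (0, 0) → P = 0
  (0, 167/11) → P = -501/11

u = 167/12, v = 0, maximum P = 1169/12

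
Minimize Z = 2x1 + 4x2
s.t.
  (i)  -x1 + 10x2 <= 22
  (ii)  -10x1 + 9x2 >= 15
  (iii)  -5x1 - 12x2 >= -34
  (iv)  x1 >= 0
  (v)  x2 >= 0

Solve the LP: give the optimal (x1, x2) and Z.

x1 = 0, x2 = 5/3, minimum Z = 20/3

Vertices and Z = 2x1 + 4x2:
  (48/91, 205/91) → Z = 916/91
  (0, 11/5) → Z = 44/5
  (0, 5/3) → Z = 20/3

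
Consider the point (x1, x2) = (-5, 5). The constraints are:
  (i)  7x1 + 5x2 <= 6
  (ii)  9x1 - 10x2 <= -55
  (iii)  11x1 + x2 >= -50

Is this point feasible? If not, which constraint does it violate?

(i): -10 ≤ 6 ✓
(ii): -95 ≤ -55 ✓
(iii): -50 ≥ -50 ✓

feasible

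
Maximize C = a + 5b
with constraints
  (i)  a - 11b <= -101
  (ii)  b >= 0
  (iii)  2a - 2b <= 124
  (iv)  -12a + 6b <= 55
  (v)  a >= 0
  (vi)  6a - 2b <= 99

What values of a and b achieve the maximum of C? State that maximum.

a = 176/3, b = 253/2, maximum C = 4147/6

Vertices and C = a + 5b:
  (1/126, 1157/126) → C = 2893/63
  (1291/64, 705/64) → C = 301/4
  (176/3, 253/2) → C = 4147/6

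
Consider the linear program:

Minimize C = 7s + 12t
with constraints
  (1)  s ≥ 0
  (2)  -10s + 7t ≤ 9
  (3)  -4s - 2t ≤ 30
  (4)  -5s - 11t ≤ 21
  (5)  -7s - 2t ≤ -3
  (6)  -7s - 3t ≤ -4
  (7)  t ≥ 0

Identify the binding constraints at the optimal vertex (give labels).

(6) and (7)

Extreme points and C = 7s + 12t:
  (1/23, 31/23) → C = 379/23
  (1/7, 1) → C = 13
  (4/7, 0) → C = 4
The feasible region is unbounded (it extends along (7, 10), (1, 0)), but C strictly increases along every unbounded feasible direction, so there is no improving ray and the minimum is attained at a vertex.

The minimum is at (4/7, 0). Substituting into each constraint, equality holds for (6) and (7); the remaining constraints have slack.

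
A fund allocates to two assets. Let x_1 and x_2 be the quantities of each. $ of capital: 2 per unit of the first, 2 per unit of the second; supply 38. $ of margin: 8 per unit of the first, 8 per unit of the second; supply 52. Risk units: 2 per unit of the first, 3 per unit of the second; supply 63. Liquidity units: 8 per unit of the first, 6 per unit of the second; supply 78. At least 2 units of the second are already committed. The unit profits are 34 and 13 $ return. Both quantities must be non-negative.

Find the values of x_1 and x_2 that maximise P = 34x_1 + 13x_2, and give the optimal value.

At the optimal vertex, 8x_1 + 8x_2 = 52 and x_2 = 2.
Solving simultaneously gives x_1 = 9/2, x_2 = 2.

x_1 = 9/2, x_2 = 2, maximum P = 179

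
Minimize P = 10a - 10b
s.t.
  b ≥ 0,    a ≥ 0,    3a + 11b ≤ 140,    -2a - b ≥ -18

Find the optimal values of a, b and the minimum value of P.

Feasible corners and P = 10a - 10b:
  (0, 0) → P = 0
  (9, 0) → P = 90
  (0, 140/11) → P = -1400/11
  (58/19, 226/19) → P = -1680/19

The optimum lies where a = 0 and 3a + 11b = 140.
Solving simultaneously gives a = 0, b = 140/11.

a = 0, b = 140/11, minimum P = -1400/11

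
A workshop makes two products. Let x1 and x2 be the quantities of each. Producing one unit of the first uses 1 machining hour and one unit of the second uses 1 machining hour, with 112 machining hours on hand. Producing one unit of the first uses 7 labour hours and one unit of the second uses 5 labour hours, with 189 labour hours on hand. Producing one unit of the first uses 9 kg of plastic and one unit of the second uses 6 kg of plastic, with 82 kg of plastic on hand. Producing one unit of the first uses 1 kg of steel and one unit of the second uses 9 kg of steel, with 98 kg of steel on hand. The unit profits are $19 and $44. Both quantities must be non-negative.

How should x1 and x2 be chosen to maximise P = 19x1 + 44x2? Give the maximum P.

The binding constraints are 9x1 + 6x2 = 82 and x1 + 9x2 = 98.
Solving simultaneously gives x1 = 2, x2 = 32/3.

x1 = 2, x2 = 32/3, maximum P = 1522/3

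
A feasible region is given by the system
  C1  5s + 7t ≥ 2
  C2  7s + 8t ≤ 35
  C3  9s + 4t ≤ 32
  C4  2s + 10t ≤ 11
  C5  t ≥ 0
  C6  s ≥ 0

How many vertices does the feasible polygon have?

5

Intersecting each pair of boundary lines and keeping only the points that satisfy every inequality leaves:
  (2/5, 0)
  (0, 2/7)
  (138/41, 35/82)
  (32/9, 0)
  (0, 11/10)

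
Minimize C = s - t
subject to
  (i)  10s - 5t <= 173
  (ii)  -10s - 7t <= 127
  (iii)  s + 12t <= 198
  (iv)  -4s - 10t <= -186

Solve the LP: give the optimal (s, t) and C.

Corner points and C = s - t:
  (3066/125, 1807/125) → C = 1259/125
  (133/6, 146/15) → C = 373/30
  (126/19, 303/19) → C = -177/19

The optimum lies where s + 12t = 198 and -4s - 10t = -186.
Solving simultaneously gives s = 126/19, t = 303/19.

s = 126/19, t = 303/19, minimum C = -177/19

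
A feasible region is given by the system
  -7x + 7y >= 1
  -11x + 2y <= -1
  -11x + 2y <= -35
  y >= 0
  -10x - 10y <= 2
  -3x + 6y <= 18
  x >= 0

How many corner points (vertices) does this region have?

3

The feasible vertices (each the meet of two boundaries and inside every other half-plane) are:
  (247/63, 256/63)
  (40/7, 41/7)
  (41/10, 101/20)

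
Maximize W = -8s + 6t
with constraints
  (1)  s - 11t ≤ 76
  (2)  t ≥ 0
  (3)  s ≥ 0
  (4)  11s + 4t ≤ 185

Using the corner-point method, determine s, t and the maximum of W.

Corner points and W = -8s + 6t:
  (0, 0) → W = 0
  (185/11, 0) → W = -1480/11
  (0, 185/4) → W = 555/2

At the optimal vertex, s = 0 and 11s + 4t = 185.
Solving simultaneously gives s = 0, t = 185/4.

s = 0, t = 185/4, maximum W = 555/2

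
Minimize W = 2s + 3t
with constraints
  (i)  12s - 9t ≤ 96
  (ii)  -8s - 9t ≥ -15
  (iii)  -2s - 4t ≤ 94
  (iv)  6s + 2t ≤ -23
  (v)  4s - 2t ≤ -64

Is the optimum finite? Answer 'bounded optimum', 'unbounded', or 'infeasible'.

From the feasible point (-21/2, 11), moving in the direction (-4, 2) keeps every constraint satisfied while W decreases without bound.

unbounded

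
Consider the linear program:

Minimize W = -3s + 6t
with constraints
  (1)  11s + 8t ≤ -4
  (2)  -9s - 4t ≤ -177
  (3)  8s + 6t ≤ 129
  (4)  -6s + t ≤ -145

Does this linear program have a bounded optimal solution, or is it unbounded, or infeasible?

unbounded

From the feasible point (358/7, -1983/28), moving in the direction (8, -11) keeps every constraint satisfied while W decreases without bound.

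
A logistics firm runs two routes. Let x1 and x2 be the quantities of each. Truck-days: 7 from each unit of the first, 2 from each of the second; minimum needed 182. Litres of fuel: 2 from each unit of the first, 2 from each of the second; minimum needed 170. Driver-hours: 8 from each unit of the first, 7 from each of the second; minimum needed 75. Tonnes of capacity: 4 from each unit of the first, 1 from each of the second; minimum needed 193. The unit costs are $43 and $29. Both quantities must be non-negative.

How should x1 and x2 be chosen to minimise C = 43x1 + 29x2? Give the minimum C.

x1 = 36, x2 = 49, minimum C = 2969

The feasible region is unbounded (it extends along (0, 1), (1, 0)), but C strictly increases along every unbounded feasible direction, so there is no improving ray and the minimum is attained at a vertex.

The optimum lies where 2x1 + 2x2 = 170 and 4x1 + x2 = 193.
Solving simultaneously gives x1 = 36, x2 = 49.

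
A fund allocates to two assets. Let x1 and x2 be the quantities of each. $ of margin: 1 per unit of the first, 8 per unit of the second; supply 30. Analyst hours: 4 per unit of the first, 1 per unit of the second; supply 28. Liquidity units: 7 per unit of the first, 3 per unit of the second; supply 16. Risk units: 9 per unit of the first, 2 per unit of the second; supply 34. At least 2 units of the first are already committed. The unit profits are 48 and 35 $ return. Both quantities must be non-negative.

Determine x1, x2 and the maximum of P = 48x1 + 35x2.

Corner points and P = 48x1 + 35x2:
  (16/7, 0) → P = 768/7
  (2, 0) → P = 96
  (2, 2/3) → P = 358/3

The optimum lies where 7x1 + 3x2 = 16 and x1 = 2.
Solving simultaneously gives x1 = 2, x2 = 2/3.

x1 = 2, x2 = 2/3, maximum P = 358/3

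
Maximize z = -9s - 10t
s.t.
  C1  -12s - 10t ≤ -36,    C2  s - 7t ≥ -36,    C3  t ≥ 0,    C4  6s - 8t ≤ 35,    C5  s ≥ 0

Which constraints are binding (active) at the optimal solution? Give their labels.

C1 and C3

Feasible corners and z = -9s - 10t:
  (3, 0) → z = -27
  (0, 18/5) → z = -36
  (533/34, 251/34) → z = -7307/34
  (0, 36/7) → z = -360/7
  (35/6, 0) → z = -105/2

The maximum is at (3, 0). Substituting into each constraint, equality holds for C1 and C3; the remaining constraints have slack.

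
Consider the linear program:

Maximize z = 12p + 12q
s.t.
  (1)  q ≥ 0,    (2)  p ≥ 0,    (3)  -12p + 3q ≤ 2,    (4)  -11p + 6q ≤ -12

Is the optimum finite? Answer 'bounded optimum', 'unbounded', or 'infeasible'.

unbounded

From the feasible point (12/11, 0), moving in the direction (6, 11) keeps every constraint satisfied while z increases without bound.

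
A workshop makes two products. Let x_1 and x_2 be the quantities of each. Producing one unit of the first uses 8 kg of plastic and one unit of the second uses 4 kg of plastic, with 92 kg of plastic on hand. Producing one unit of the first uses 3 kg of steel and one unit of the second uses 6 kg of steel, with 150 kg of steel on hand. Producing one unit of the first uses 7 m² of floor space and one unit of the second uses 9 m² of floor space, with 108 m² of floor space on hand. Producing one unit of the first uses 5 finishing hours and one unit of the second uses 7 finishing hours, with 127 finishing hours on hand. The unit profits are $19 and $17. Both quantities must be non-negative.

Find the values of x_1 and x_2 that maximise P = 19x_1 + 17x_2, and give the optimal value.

Extreme points and P = 19x_1 + 17x_2:
  (0, 0) → P = 0
  (0, 12) → P = 204
  (23/2, 0) → P = 437/2
  (9, 5) → P = 256

The optimum lies where 8x_1 + 4x_2 = 92 and 7x_1 + 9x_2 = 108.
Solving simultaneously gives x_1 = 9, x_2 = 5.

x_1 = 9, x_2 = 5, maximum P = 256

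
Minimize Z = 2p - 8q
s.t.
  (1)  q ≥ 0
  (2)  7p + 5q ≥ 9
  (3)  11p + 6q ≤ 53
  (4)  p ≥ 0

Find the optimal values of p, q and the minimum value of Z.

p = 0, q = 53/6, minimum Z = -212/3

Feasible corners and Z = 2p - 8q:
  (9/7, 0) → Z = 18/7
  (53/11, 0) → Z = 106/11
  (0, 9/5) → Z = -72/5
  (0, 53/6) → Z = -212/3

The binding constraints are 11p + 6q = 53 and p = 0.
Solving simultaneously gives p = 0, q = 53/6.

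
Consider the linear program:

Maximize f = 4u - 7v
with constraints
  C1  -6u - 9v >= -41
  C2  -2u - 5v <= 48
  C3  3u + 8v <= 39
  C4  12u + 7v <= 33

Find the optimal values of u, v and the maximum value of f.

u = 501/46, v = -321/23, maximum f = 3249/23

Extreme points and f = 4u - 7v:
  (-23/21, 37/7) → f = -869/21
  (5/33, 49/11) → f = -1009/33
  (-579, 222) → f = -3870
  (501/46, -321/23) → f = 3249/23

At the optimal vertex, -2u - 5v = 48 and 12u + 7v = 33.
Solving simultaneously gives u = 501/46, v = -321/23.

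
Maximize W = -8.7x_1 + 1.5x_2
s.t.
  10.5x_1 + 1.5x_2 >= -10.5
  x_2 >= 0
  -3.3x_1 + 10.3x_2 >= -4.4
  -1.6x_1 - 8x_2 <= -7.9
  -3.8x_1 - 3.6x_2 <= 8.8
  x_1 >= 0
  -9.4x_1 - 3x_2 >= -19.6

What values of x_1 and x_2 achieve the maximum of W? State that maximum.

x_1 = 0, x_2 = 98/15, maximum W = 49/5

Corner points and W = -8.7x_1 + 1.5x_2:
  (0, 79/80) → W = 237/160
  (121/64, 39/64) → W = -4971/320
  (0, 98/15) → W = 49/5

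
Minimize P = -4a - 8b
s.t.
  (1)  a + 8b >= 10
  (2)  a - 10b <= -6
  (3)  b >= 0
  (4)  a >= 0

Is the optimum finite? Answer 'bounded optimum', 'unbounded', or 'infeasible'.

From the feasible point (26/9, 8/9), moving in the direction (0, 1) keeps every constraint satisfied while P decreases without bound.

unbounded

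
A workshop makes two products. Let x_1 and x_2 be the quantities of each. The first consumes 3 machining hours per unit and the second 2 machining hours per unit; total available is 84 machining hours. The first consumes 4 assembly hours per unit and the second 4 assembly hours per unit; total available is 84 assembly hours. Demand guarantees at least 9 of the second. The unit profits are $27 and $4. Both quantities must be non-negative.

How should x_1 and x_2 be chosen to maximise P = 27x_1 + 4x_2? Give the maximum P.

Corner points and P = 27x_1 + 4x_2:
  (0, 21) → P = 84
  (0, 9) → P = 36
  (12, 9) → P = 360

x_1 = 12, x_2 = 9, maximum P = 360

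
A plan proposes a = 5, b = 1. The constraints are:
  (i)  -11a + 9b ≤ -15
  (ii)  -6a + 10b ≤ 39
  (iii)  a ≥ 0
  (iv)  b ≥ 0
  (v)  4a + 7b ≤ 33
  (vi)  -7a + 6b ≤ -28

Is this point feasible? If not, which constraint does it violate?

feasible

(i): -46 ≤ -15 ✓
(ii): -20 ≤ 39 ✓
(iii): 5 ≥ 0 ✓
(iv): 1 ≥ 0 ✓
(v): 27 ≤ 33 ✓
(vi): -29 ≤ -28 ✓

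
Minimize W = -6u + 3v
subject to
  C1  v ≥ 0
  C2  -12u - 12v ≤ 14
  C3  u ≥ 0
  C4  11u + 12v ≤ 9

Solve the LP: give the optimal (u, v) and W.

Corner points and W = -6u + 3v:
  (0, 0) → W = 0
  (9/11, 0) → W = -54/11
  (0, 3/4) → W = 9/4

At the optimal vertex, v = 0 and 11u + 12v = 9.
Solving simultaneously gives u = 9/11, v = 0.

u = 9/11, v = 0, minimum W = -54/11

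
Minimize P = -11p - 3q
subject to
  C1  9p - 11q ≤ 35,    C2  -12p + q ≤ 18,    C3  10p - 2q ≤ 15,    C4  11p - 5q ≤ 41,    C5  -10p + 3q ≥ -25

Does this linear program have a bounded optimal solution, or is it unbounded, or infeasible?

unbounded

From the feasible point (-233/123, -194/41), moving in the direction (1, 12) keeps every constraint satisfied while P decreases without bound.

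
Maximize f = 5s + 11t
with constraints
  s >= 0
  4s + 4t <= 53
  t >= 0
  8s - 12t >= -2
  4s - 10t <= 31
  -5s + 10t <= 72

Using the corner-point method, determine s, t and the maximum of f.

Feasible corners and f = 5s + 11t:
  (0, 0) → f = 0
  (0, 1/6) → f = 11/6
  (157/20, 27/5) → f = 1973/20
  (327/28, 11/7) → f = 2119/28
  (31/4, 0) → f = 155/4

s = 157/20, t = 27/5, maximum f = 1973/20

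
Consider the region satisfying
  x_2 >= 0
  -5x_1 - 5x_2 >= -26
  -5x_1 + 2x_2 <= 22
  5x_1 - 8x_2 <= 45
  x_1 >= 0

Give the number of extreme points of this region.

The feasible vertices (each the meet of two boundaries and inside every other half-plane) are:
  (26/5, 0)
  (0, 0)
  (0, 26/5)

3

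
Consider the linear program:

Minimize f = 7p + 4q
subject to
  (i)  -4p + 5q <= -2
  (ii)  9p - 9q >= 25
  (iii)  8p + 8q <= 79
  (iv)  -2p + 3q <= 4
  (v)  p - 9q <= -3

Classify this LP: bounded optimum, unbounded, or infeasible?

bounded optimum

Extreme points and f = 7p + 4q:
  (911/144, 511/144) → f = 2807/48
  (7/2, 13/18) → f = 493/18
  (687/80, 103/80) → f = 5221/80
The feasible region has finitely many vertices and no improving ray; the minimum is 493/18 at (7/2, 13/18).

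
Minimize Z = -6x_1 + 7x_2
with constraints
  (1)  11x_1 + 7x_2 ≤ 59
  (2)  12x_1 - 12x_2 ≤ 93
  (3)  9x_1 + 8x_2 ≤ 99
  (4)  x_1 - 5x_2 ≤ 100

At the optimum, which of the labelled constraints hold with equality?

(2) and (4)

Vertices and Z = -6x_1 + 7x_2:
  (151/24, -35/24) → Z = -1151/24
  (-221/25, 558/25) → Z = 5232/25
  (-245/16, -369/16) → Z = -1113/16
The feasible region is unbounded (it extends along (-8, 9), (-5, -1)), but Z strictly increases along every unbounded feasible direction, so there is no improving ray and the minimum is attained at a vertex.

The minimum is at (-245/16, -369/16). Substituting into each constraint, equality holds for (2) and (4); the remaining constraints have slack.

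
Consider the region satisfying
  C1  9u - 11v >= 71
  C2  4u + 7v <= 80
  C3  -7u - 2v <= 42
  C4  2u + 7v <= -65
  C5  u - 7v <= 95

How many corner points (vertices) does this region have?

4

The feasible vertices (each the meet of two boundaries and inside every other half-plane) are:
  (-64/19, -175/19)
  (-218/85, -727/85)
  (-104/51, -707/51)
  (10, -85/7)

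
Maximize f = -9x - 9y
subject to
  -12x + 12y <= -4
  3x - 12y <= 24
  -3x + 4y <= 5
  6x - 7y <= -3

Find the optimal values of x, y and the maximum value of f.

x = 16/3, y = 5, maximum f = -93

Vertices and f = -9x - 9y:
  (19/3, 6) → f = -111
  (16/3, 5) → f = -93
  (23/3, 7) → f = -132

The optimum lies where -12x + 12y = -4 and 6x - 7y = -3.
Solving simultaneously gives x = 16/3, y = 5.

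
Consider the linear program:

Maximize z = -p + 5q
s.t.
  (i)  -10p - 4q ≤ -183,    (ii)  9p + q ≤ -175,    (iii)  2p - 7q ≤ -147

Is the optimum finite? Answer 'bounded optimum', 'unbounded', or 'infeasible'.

From the feasible point (-883/26, 3397/26), moving in the direction (-4, 10) keeps every constraint satisfied while z increases without bound.

unbounded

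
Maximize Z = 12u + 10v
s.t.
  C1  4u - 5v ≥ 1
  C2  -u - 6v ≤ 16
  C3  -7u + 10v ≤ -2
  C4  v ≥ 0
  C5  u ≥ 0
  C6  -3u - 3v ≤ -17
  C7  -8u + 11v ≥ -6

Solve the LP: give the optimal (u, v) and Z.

u = 38/3, v = 26/3, maximum Z = 716/3

Extreme points and Z = 12u + 10v:
  (176/51, 113/51) → Z = 3242/51
  (38/3, 26/3) → Z = 716/3
  (205/57, 118/57) → Z = 3640/57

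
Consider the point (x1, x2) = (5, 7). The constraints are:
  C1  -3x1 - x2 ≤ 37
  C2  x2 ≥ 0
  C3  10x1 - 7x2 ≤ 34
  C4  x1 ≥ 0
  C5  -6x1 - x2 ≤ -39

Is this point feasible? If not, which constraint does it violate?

not feasible — violates C5

Constraint C5: -6x1 - x2 = -37, which is not ≤ -39. All other constraints are satisfied.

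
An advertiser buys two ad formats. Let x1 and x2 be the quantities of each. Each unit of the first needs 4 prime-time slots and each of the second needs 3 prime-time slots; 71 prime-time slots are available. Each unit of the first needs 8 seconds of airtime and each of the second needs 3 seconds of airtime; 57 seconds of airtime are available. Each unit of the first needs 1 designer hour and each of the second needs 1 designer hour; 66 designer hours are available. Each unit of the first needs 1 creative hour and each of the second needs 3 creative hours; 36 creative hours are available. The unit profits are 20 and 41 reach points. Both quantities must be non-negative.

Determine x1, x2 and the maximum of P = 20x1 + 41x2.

Feasible corners and P = 20x1 + 41x2:
  (0, 0) → P = 0
  (0, 12) → P = 492
  (57/8, 0) → P = 285/2
  (3, 11) → P = 511

The binding constraints are 8x1 + 3x2 = 57 and x1 + 3x2 = 36.
Solving simultaneously gives x1 = 3, x2 = 11.

x1 = 3, x2 = 11, maximum P = 511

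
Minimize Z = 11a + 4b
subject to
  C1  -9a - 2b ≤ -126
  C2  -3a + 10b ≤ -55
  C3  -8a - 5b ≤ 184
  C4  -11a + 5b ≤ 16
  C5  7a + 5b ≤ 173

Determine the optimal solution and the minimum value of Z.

a = 998/29, b = -2664/29, minimum Z = 322/29

Vertices and Z = 11a + 4b:
  (685/48, -39/32) → Z = 7301/48
  (998/29, -2664/29) → Z = 322/29
  (401/17, 134/85) → Z = 22591/85
The feasible region is unbounded (it extends along (5, -8), (5, -7)), but Z strictly increases along every unbounded feasible direction, so there is no improving ray and the minimum is attained at a vertex.

At the optimal vertex, -9a - 2b = -126 and -8a - 5b = 184.
Solving simultaneously gives a = 998/29, b = -2664/29.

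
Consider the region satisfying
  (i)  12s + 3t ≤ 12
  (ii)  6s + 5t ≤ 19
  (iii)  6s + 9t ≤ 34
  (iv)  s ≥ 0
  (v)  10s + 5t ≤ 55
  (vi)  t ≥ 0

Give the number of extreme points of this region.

5

Of the 15 pairwise boundary intersections, those satisfying every inequality are:
  (1/14, 26/7)
  (1, 0)
  (1/24, 15/4)
  (0, 34/9)
  (0, 0)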